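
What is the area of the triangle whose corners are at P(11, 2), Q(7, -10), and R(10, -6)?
Using the coordinate formula: Area = (1/2)|x₁(y₂-y₃) + x₂(y₃-y₁) + x₃(y₁-y₂)|
Area = (1/2)|11((-10)-(-6)) + 7((-6)-2) + 10(2-(-10))|
Area = (1/2)|11*(-4) + 7*(-8) + 10*12|
Area = (1/2)|(-44) + (-56) + 120|
Area = (1/2)*20 = 10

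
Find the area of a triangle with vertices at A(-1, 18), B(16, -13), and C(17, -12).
Using the coordinate formula: Area = (1/2)|x₁(y₂-y₃) + x₂(y₃-y₁) + x₃(y₁-y₂)|
Area = (1/2)|(-1)((-13)-(-12)) + 16((-12)-18) + 17(18-(-13))|
Area = (1/2)|(-1)*(-1) + 16*(-30) + 17*31|
Area = (1/2)|1 + (-480) + 527|
Area = (1/2)*48 = 24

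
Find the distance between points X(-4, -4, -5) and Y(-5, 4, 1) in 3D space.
d = √[(-1)² + (8)² + (6)²] = √101 = 10.05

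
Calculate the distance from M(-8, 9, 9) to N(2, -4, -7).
d = √[(10)² + (-13)² + (-16)²] = √525 = 22.91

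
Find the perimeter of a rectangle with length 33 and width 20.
Perimeter = 2 * (length + width)
Perimeter = 2 * (33 + 20)
Perimeter = 2 * 53
Perimeter = 106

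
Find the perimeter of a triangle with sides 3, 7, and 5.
Perimeter = sum of all sides
Perimeter = 3 + 7 + 5
Perimeter = 15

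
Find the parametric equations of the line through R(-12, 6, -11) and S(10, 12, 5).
Direction vector d = S - R = (22, 6, 16)
x = -12 + 22t, y = 6 + 6t, z = -11 + 16t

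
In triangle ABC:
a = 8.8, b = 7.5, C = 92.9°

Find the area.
Using A = ½ab·sin(C):
A = ½·8.8·7.5·sin(92.9°) = ½·66·0.998719 = 32.96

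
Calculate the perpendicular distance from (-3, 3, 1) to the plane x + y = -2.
d = |1(-3) + 1(3) + 0(1) - (-2)| / √(1² + 1² + 0²) = 2/√2 = 1.414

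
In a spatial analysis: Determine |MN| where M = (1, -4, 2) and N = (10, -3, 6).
d = √[(9)² + (1)² + (4)²] = √98 = 9.899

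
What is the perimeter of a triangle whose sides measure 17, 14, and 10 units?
Perimeter = sum of all sides
Perimeter = 17 + 14 + 10
Perimeter = 41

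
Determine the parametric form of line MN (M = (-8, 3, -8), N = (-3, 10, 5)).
Direction vector d = N - M = (5, 7, 13)
x = -8 + 5t, y = 3 + 7t, z = -8 + 13t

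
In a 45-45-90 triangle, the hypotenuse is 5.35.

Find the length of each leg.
In a 45-45-90 triangle, hypotenuse = leg·√2  →  leg = hypotenuse/√2
leg = 5.35/√2 = 3.783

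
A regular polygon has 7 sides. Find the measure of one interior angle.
Interior angle of a regular n-gon = (n-2)*180/n
Interior angle = (7-2)*180/7
Interior angle = 5*180/7
Interior angle = 900/7
Interior angle = 128.57 degrees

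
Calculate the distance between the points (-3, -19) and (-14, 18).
Using the distance formula: d = sqrt((x₂-x₁)² + (y₂-y₁)²)
dx = (-14) - (-3) = -11
dy = 18 - (-19) = 37
d = sqrt((-11)² + 37²) = sqrt(121 + 1369) = sqrt(1490) = 38.60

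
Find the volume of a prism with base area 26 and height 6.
Volume = base area * height
Volume = 26 * 6
Volume = 156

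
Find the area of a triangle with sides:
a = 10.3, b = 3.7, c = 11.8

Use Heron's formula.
s = (a+b+c)/2 = (10.3+3.7+11.8)/2 = 12.9
A = √(s(s-a)(s-b)(s-c)) = √(12.9·2.6·9.2·1.1)
A = √339.425 = 18.42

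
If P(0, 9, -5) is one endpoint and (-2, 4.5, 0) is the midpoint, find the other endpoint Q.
Q = (2×(-2) - 0, 2×4.5 - 9, 2×0 - (-5)) = (-4, 0, 5)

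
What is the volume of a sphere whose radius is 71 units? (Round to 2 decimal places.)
Volume = (4/3) * pi * r³
Volume = (4/3) * pi * 71³
Volume = (4/3) * pi * 357911
Volume = 1499214.09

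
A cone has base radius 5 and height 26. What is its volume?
Volume = (1/3) * pi * r² * h
Volume = (1/3) * pi * 5² * 26
Volume = (1/3) * pi * 25 * 26
Volume = (1/3) * pi * 650
Volume = 680.68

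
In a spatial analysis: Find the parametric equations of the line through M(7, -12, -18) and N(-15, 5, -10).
Direction vector d = N - M = (-22, 17, 8)
x = 7 - 22t, y = -12 + 17t, z = -18 + 8t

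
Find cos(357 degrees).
cos(357 degrees) = 0.9986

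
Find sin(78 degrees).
sin(78 degrees) = 0.9781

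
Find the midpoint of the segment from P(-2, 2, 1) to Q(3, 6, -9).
Midpoint = ((-2+3)/2, (2+6)/2, (1-9)/2) = (0.5, 4, -4)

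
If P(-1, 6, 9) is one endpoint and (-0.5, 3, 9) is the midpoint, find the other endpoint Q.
Q = (2×(-0.5) - (-1), 2×3 - 6, 2×9 - 9) = (0, 0, 9)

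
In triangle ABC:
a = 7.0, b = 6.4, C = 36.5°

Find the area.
Using A = ½ab·sin(C):
A = ½·7.0·6.4·sin(36.5°) = ½·44.8·0.594823 = 13.32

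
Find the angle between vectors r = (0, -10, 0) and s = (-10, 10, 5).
r·s = -100, |r|² = 100, |s|² = 225
cos θ = -100/√22500 ≈ -0.6667
θ ≈ 131.8°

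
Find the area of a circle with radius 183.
Area = pi * r²
Area = pi * 183²
Area = pi * 33489
Area = 105208.80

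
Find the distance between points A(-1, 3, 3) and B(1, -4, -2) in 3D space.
d = √[(2)² + (-7)² + (-5)²] = √78 = 8.832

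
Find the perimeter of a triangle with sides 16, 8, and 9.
Perimeter = sum of all sides
Perimeter = 16 + 8 + 9
Perimeter = 33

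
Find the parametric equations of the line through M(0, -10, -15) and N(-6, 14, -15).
Direction vector d = N - M = (-6, 24, 0)
x = 0 - 6t, y = -10 + 24t, z = -15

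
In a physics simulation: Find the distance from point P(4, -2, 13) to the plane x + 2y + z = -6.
d = |1(4) + 2(-2) + 1(13) - (-6)| / √(1² + 2² + 1²) = 19/√6 = 7.757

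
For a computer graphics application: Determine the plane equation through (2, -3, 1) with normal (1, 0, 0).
d = n·P = (1)(2) + (0)(-3) + (0)(1) = 2
Plane: x = 2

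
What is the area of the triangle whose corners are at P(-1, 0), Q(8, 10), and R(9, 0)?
Using the coordinate formula: Area = (1/2)|x₁(y₂-y₃) + x₂(y₃-y₁) + x₃(y₁-y₂)|
Area = (1/2)|(-1)(10-0) + 8(0-0) + 9(0-10)|
Area = (1/2)|(-1)*10 + 8*0 + 9*(-10)|
Area = (1/2)|(-10) + 0 + (-90)|
Area = (1/2)*100 = 50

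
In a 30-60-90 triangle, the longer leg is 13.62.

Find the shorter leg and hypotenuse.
In a 30-60-90 triangle, sides are in ratio 1 : √3 : 2.
Long leg = short leg·√3  →  short leg = 13.62/√3 = 7.864
Hypotenuse = 2·(short leg) = 2·13.62/√3 = 15.73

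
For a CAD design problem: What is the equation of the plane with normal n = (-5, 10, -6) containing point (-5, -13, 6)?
d = n·P = (-5)(-5) + (10)(-13) + (-6)(6) = -141
Plane: -5x + 10y - 6z = -141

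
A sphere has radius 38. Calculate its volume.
Volume = (4/3) * pi * r³
Volume = (4/3) * pi * 38³
Volume = (4/3) * pi * 54872
Volume = 229847.30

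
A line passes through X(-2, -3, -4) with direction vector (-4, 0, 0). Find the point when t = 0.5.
P(0.5) = (-2 + (-4)(0.5), -3 + 0(0.5), -4 + 0(0.5)) = (-4, -3, -4)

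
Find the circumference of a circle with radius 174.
Circumference = 2 * pi * r
Circumference = 2 * pi * 174
Circumference = 1093.27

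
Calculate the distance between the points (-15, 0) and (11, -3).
Using the distance formula: d = sqrt((x₂-x₁)² + (y₂-y₁)²)
dx = 11 - (-15) = 26
dy = (-3) - 0 = -3
d = sqrt(26² + (-3)²) = sqrt(676 + 9) = sqrt(685) = 26.17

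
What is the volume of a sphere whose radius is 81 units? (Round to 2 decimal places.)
Volume = (4/3) * pi * r³
Volume = (4/3) * pi * 81³
Volume = (4/3) * pi * 531441
Volume = 2226094.86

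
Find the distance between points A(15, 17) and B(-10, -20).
Using the distance formula: d = sqrt((x₂-x₁)² + (y₂-y₁)²)
dx = (-10) - 15 = -25
dy = (-20) - 17 = -37
d = sqrt((-25)² + (-37)²) = sqrt(625 + 1369) = sqrt(1994) = 44.65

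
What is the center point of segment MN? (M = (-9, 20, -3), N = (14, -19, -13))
Midpoint = ((-9+14)/2, (20-19)/2, (-3-13)/2) = (2.5, 0.5, -8)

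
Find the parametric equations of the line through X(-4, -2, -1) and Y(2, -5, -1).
Direction vector d = Y - X = (6, -3, 0)
x = -4 + 6t, y = -2 - 3t, z = -1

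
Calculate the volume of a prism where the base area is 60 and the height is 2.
Volume = base area * height
Volume = 60 * 2
Volume = 120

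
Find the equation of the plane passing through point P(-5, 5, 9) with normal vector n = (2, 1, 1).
d = n·P = (2)(-5) + (1)(5) + (1)(9) = 4
Plane: 2x + y + z = 4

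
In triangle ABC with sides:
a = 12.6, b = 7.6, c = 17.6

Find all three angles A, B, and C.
By the law of cosines:
cos(A) = (b² + c² - a²)/(2bc) = 0.780353  →  A = 38.71°
cos(B) = (a² + c² - b²)/(2ac) = 0.926136  →  B = 22.16°
cos(C) = (a² + b² - c²)/(2ab) = -0.486842  →  C = 119.1°
Check: A + B + C = 180.0° ✓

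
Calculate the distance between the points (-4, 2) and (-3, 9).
Using the distance formula: d = sqrt((x₂-x₁)² + (y₂-y₁)²)
dx = (-3) - (-4) = 1
dy = 9 - 2 = 7
d = sqrt(1² + 7²) = sqrt(1 + 49) = sqrt(50) = 7.07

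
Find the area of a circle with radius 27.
Area = pi * r²
Area = pi * 27²
Area = pi * 729
Area = 2290.22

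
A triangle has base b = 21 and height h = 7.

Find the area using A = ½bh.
A = ½·21·7 = 73.5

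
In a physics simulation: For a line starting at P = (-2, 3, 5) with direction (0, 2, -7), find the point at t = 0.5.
P(0.5) = (-2 + 0(0.5), 3 + 2(0.5), 5 + (-7)(0.5)) = (-2, 4, 1.5)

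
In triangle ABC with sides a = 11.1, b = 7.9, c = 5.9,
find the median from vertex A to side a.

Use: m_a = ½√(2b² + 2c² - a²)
m_a = ½√(2·7.9² + 2·5.9² - 11.1²)
m_a = ½√(124.82 + 69.62 - 123.21) = ½√71.23 = 4.22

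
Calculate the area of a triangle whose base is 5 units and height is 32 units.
Area = (1/2) * base * height
Area = (1/2) * 5 * 32
Area = 80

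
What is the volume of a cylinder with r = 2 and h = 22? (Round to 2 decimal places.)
Volume = pi * r² * h
Volume = pi * 2² * 22
Volume = pi * 4 * 22
Volume = pi * 88
Volume = 276.46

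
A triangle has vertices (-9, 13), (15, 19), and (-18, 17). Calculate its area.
Using the coordinate formula: Area = (1/2)|x₁(y₂-y₃) + x₂(y₃-y₁) + x₃(y₁-y₂)|
Area = (1/2)|(-9)(19-17) + 15(17-13) + (-18)(13-19)|
Area = (1/2)|(-9)*2 + 15*4 + (-18)*(-6)|
Area = (1/2)|(-18) + 60 + 108|
Area = (1/2)*150 = 75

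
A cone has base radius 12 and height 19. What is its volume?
Volume = (1/3) * pi * r² * h
Volume = (1/3) * pi * 12² * 19
Volume = (1/3) * pi * 144 * 19
Volume = (1/3) * pi * 2736
Volume = 2865.13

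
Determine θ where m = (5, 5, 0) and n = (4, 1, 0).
m·n = 25, |m|² = 50, |n|² = 17
cos θ = 25/√850 ≈ 0.8575
θ ≈ 30.96°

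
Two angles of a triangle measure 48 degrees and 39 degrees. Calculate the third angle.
Sum of angles in a triangle = 180 degrees
Third angle = 180 - 48 - 39
Third angle = 93 degrees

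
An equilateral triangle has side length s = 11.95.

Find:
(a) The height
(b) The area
(a) Height h = s·√3/2 = 11.95·√3/2 = 10.35
(b) Area = (√3/4)·s² = (√3/4)·11.95² = (√3/4)·142.802 = 61.84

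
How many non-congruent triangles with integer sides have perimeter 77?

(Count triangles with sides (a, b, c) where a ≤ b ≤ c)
With a ≤ b ≤ c and a + b + c = 77, the triangle inequality a + b > c gives c < 77/2, so c ≤ 38.
Iterate a from 1 to ⌊p/3⌋ = 25; for each a, b ranges from a to ⌊(p−a)/2⌋ with c = p − a − b, keeping only c ≥ b.
Triples: (1, 38, 38), (2, 37, 38), (3, 36, 38), …
Count = 133 triangles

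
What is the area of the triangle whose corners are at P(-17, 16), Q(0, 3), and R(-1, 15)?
Using the coordinate formula: Area = (1/2)|x₁(y₂-y₃) + x₂(y₃-y₁) + x₃(y₁-y₂)|
Area = (1/2)|(-17)(3-15) + 0(15-16) + (-1)(16-3)|
Area = (1/2)|(-17)*(-12) + 0*(-1) + (-1)*13|
Area = (1/2)|204 + 0 + (-13)|
Area = (1/2)*191 = 95.50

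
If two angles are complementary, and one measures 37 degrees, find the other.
Complementary angles sum to 90 degrees.
Other angle = 90 - 37
Other angle = 53 degrees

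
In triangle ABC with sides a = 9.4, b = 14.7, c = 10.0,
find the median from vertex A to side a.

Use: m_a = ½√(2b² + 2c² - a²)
m_a = ½√(2·14.7² + 2·10.0² - 9.4²)
m_a = ½√(432.18 + 200 - 88.36) = ½√543.82 = 11.66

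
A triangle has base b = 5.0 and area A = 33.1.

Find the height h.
A = ½bh  →  h = 2A/b
h = 2·33.1/5.0 = 13.24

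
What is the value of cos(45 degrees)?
cos(45 degrees) = sqrt(2)/2
Decimal approximation: 0.7071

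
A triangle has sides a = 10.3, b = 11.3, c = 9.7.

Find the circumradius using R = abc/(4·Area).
s = (a+b+c)/2 = 15.65
Area = √(s(s-a)(s-b)(s-c)) = √(15.65·5.35·4.35·5.95) = 46.5519
R = abc/(4·Area) = (10.3·11.3·9.7)/(4·46.5519) = 1128.983/186.2076 = 6.063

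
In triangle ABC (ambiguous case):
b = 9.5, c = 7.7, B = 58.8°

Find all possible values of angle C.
sin(C)/c = sin(B)/b  →  sin(C) = c·sin(B)/b = 7.7·sin(58.8°)/9.5 = 0.693295
C₁ = arcsin(0.693295) = 43.89°,  C₂ = 180° - C₁ = 136.11°
Check C₂: A = 180° - 58.8° - 136.11° = -14.91° ≤ 0, rejected
C = 43.89° (one solution)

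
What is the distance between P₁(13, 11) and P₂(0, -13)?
Using the distance formula: d = sqrt((x₂-x₁)² + (y₂-y₁)²)
dx = 0 - 13 = -13
dy = (-13) - 11 = -24
d = sqrt((-13)² + (-24)²) = sqrt(169 + 576) = sqrt(745) = 27.29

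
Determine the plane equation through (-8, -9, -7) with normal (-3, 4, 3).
d = n·P = (-3)(-8) + (4)(-9) + (3)(-7) = -33
Plane: -3x + 4y + 3z = -33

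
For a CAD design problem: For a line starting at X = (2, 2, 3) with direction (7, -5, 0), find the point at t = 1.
P(1) = (2 + 7(1), 2 + (-5)(1), 3 + 0(1)) = (9, -3, 3)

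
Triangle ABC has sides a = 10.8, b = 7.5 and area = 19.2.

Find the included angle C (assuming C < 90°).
Area = ½ab·sin(C)  →  sin(C) = 2·Area/(ab)
sin(C) = 2·19.2/(10.8·7.5) = 0.474074
C = arcsin(0.474074) = 28.3°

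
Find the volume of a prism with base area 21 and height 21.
Volume = base area * height
Volume = 21 * 21
Volume = 441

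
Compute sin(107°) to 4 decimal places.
sin(107 degrees) = 0.9563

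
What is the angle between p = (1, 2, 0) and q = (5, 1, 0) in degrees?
p·q = 7, |p|² = 5, |q|² = 26
cos θ = 7/√130 ≈ 0.6139
θ ≈ 52.13°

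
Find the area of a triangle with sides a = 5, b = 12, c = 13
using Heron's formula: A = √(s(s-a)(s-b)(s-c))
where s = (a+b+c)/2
s = (5+12+13)/2 = 15
A = √(15·10·3·2) = √900 = 30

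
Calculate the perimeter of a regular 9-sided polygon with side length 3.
Perimeter = number of sides * side length
Perimeter = 9 * 3
Perimeter = 27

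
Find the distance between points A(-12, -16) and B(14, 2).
Using the distance formula: d = sqrt((x₂-x₁)² + (y₂-y₁)²)
dx = 14 - (-12) = 26
dy = 2 - (-16) = 18
d = sqrt(26² + 18²) = sqrt(676 + 324) = sqrt(1000) = 31.62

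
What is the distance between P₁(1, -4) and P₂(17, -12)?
Using the distance formula: d = sqrt((x₂-x₁)² + (y₂-y₁)²)
dx = 17 - 1 = 16
dy = (-12) - (-4) = -8
d = sqrt(16² + (-8)²) = sqrt(256 + 64) = sqrt(320) = 17.89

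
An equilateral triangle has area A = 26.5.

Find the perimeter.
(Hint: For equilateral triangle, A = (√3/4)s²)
A = (√3/4)s²  →  s² = 4A/√3 = 4·26.5/√3 = 61.1991
s = 7.82299
Perimeter = 3s = 23.47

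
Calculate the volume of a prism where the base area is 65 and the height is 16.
Volume = base area * height
Volume = 65 * 16
Volume = 1040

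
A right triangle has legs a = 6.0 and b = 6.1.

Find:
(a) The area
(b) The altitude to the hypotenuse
(a) Area = ½ab = ½·6.0·6.1 = 18.3
(b) Hypotenuse c = √(6.0² + 6.1²) = √73.21 = 8.55628
    Area = ½·c·h_c  →  h_c = 2·Area/c = 2·18.3/8.55628 = 4.278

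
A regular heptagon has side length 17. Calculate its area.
For a regular 7-gon with side length s = 17:
Apothem a = s / (2*tan(pi/7)) = 17 / (2*tan(pi/7)) ≈ 17.6504
Perimeter P = 7 * 17 = 119
Area = (1/2) * P * a = (1/2) * 119 * 17.6504 = 1050.20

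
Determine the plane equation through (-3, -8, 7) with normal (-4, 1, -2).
d = n·P = (-4)(-3) + (1)(-8) + (-2)(7) = -10
Plane: -4x + y - 2z = -10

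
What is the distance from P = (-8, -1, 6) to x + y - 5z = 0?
d = |1(-8) + 1(-1) + (-5)(6) - (0)| / √(1² + 1² + (-5)²) = 39/√27 = 7.506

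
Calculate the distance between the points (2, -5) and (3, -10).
Using the distance formula: d = sqrt((x₂-x₁)² + (y₂-y₁)²)
dx = 3 - 2 = 1
dy = (-10) - (-5) = -5
d = sqrt(1² + (-5)²) = sqrt(1 + 25) = sqrt(26) = 5.10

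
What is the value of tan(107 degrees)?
tan(107 degrees) = -3.2709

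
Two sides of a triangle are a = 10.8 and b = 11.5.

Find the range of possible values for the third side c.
By the triangle inequality: |a - b| < c < a + b
|10.8 - 11.5| < c < 10.8 + 11.5
0.7 < c < 22.3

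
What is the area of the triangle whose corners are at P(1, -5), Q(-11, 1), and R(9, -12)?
Using the coordinate formula: Area = (1/2)|x₁(y₂-y₃) + x₂(y₃-y₁) + x₃(y₁-y₂)|
Area = (1/2)|1(1-(-12)) + (-11)((-12)-(-5)) + 9((-5)-1)|
Area = (1/2)|1*13 + (-11)*(-7) + 9*(-6)|
Area = (1/2)|13 + 77 + (-54)|
Area = (1/2)*36 = 18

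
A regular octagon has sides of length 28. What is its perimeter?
Perimeter = number of sides * side length
Perimeter = 8 * 28
Perimeter = 224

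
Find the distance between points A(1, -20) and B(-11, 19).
Using the distance formula: d = sqrt((x₂-x₁)² + (y₂-y₁)²)
dx = (-11) - 1 = -12
dy = 19 - (-20) = 39
d = sqrt((-12)² + 39²) = sqrt(144 + 1521) = sqrt(1665) = 40.80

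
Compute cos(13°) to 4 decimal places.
cos(13 degrees) = 0.9744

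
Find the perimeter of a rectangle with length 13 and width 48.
Perimeter = 2 * (length + width)
Perimeter = 2 * (13 + 48)
Perimeter = 2 * 61
Perimeter = 122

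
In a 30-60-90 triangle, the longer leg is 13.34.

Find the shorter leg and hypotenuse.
In a 30-60-90 triangle, sides are in ratio 1 : √3 : 2.
Long leg = short leg·√3  →  short leg = 13.34/√3 = 7.702
Hypotenuse = 2·(short leg) = 2·13.34/√3 = 15.4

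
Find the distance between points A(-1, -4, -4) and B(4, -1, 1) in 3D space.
d = √[(5)² + (3)² + (5)²] = √59 = 7.681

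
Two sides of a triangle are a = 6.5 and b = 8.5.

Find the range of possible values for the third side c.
By the triangle inequality: |a - b| < c < a + b
|6.5 - 8.5| < c < 6.5 + 8.5
2 < c < 15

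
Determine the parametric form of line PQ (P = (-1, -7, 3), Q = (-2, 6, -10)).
Direction vector d = Q - P = (-1, 13, -13)
x = -1 - t, y = -7 + 13t, z = 3 - 13t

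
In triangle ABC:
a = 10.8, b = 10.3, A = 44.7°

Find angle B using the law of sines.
sin(B)/b = sin(A)/a
sin(B) = b·sin(A)/a = 10.3·sin(44.7°)/10.8 = 0.670830
B = arcsin(0.670830) = 42.13°  (b ≤ a, so B ≤ A and the acute solution is unique)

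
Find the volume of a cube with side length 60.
Volume = s³
Volume = 60³
Volume = 216000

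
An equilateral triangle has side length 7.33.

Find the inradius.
For an equilateral triangle, r = s/(2√3) where s is the side.
r = 7.33/(2√3) = 7.33/3.464102 = 2.116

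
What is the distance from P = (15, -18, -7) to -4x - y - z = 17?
d = |(-4)(15) + (-1)(-18) + (-1)(-7) - (17)| / √((-4)² + (-1)² + (-1)²) = 52/√18 = 12.26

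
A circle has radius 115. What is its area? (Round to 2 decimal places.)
Area = pi * r²
Area = pi * 115²
Area = pi * 13225
Area = 41547.56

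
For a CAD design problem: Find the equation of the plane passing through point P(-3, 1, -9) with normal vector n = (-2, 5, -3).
d = n·P = (-2)(-3) + (5)(1) + (-3)(-9) = 38
Plane: -2x + 5y - 3z = 38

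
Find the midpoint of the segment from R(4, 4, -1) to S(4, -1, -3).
Midpoint = ((4+4)/2, (4-1)/2, (-1-3)/2) = (4, 1.5, -2)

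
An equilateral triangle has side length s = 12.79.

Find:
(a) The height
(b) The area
(a) Height h = s·√3/2 = 12.79·√3/2 = 11.08
(b) Area = (√3/4)·s² = (√3/4)·12.79² = (√3/4)·163.584 = 70.83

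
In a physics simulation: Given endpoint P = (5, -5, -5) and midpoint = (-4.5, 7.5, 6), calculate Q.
Q = (2×(-4.5) - 5, 2×7.5 - (-5), 2×6 - (-5)) = (-14, 20, 17)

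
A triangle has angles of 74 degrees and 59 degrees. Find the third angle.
Sum of angles in a triangle = 180 degrees
Third angle = 180 - 74 - 59
Third angle = 47 degrees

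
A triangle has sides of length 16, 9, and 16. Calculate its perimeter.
Perimeter = sum of all sides
Perimeter = 16 + 9 + 16
Perimeter = 41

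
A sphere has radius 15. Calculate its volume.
Volume = (4/3) * pi * r³
Volume = (4/3) * pi * 15³
Volume = (4/3) * pi * 3375
Volume = 14137.17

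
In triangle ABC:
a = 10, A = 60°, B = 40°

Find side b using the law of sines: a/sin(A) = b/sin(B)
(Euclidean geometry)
b = a·sin(B)/sin(A) = 10·sin(40°)/sin(60°)
b = 10·0.642788/0.866025 = 7.422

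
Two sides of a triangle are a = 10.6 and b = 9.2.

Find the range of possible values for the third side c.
By the triangle inequality: |a - b| < c < a + b
|10.6 - 9.2| < c < 10.6 + 9.2
1.4 < c < 19.8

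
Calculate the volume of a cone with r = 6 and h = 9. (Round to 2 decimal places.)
Volume = (1/3) * pi * r² * h
Volume = (1/3) * pi * 6² * 9
Volume = (1/3) * pi * 36 * 9
Volume = (1/3) * pi * 324
Volume = 339.29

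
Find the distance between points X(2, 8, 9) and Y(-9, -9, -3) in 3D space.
d = √[(-11)² + (-17)² + (-12)²] = √554 = 23.54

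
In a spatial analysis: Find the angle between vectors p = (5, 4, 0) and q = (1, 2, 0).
p·q = 13, |p|² = 41, |q|² = 5
cos θ = 13/√205 ≈ 0.908
θ ≈ 24.78°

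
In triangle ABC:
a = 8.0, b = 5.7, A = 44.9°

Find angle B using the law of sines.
sin(B)/b = sin(A)/a
sin(B) = b·sin(A)/a = 5.7·sin(44.9°)/8.0 = 0.502933
B = arcsin(0.502933) = 30.19°  (b ≤ a, so B ≤ A and the acute solution is unique)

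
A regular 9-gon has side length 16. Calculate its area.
For a regular 9-gon with side length s = 16:
Apothem a = s / (2*tan(pi/9)) = 16 / (2*tan(pi/9)) ≈ 21.9798
Perimeter P = 9 * 16 = 144
Area = (1/2) * P * a = (1/2) * 144 * 21.9798 = 1582.55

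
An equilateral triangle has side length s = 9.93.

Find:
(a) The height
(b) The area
(a) Height h = s·√3/2 = 9.93·√3/2 = 8.6
(b) Area = (√3/4)·s² = (√3/4)·9.93² = (√3/4)·98.6049 = 42.7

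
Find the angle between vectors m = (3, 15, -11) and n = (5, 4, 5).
m·n = 20, |m|² = 355, |n|² = 66
cos θ = 20/√23430 ≈ 0.1307
θ ≈ 82.49°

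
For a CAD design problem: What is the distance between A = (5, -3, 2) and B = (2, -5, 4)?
d = √[(-3)² + (-2)² + (2)²] = √17 = 4.123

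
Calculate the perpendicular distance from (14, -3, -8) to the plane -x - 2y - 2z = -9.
d = |(-1)(14) + (-2)(-3) + (-2)(-8) - (-9)| / √((-1)² + (-2)² + (-2)²) = 17/√9 = 5.667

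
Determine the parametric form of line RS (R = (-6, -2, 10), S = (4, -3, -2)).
Direction vector d = S - R = (10, -1, -12)
x = -6 + 10t, y = -2 - t, z = 10 - 12t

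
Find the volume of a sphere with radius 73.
Volume = (4/3) * pi * r³
Volume = (4/3) * pi * 73³
Volume = (4/3) * pi * 389017
Volume = 1629510.60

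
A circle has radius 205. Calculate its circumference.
Circumference = 2 * pi * r
Circumference = 2 * pi * 205
Circumference = 1288.05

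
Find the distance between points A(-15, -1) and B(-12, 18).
Using the distance formula: d = sqrt((x₂-x₁)² + (y₂-y₁)²)
dx = (-12) - (-15) = 3
dy = 18 - (-1) = 19
d = sqrt(3² + 19²) = sqrt(9 + 361) = sqrt(370) = 19.24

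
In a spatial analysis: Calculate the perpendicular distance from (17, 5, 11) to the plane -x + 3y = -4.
d = |(-1)(17) + 3(5) + 0(11) - (-4)| / √((-1)² + 3² + 0²) = 2/√10 = 0.6325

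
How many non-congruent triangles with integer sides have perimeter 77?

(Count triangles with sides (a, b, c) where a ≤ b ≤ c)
With a ≤ b ≤ c and a + b + c = 77, the triangle inequality a + b > c gives c < 77/2, so c ≤ 38.
Iterate a from 1 to ⌊p/3⌋ = 25; for each a, b ranges from a to ⌊(p−a)/2⌋ with c = p − a − b, keeping only c ≥ b.
Triples: (1, 38, 38), (2, 37, 38), (3, 36, 38), …
Count = 133 triangles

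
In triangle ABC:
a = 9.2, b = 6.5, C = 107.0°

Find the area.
Using A = ½ab·sin(C):
A = ½·9.2·6.5·sin(107.0°) = ½·59.8·0.956305 = 28.59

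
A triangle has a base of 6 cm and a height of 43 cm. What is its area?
Area = (1/2) * base * height
Area = (1/2) * 6 * 43
Area = 129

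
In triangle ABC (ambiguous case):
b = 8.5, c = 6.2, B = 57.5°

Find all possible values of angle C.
sin(C)/c = sin(B)/b  →  sin(C) = c·sin(B)/b = 6.2·sin(57.5°)/8.5 = 0.615180
C₁ = arcsin(0.615180) = 37.96°,  C₂ = 180° - C₁ = 142.04°
Check C₂: A = 180° - 57.5° - 142.04° = -19.54° ≤ 0, rejected
C = 37.96° (one solution)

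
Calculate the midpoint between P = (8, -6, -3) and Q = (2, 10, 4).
Midpoint = ((8+2)/2, (-6+10)/2, (-3+4)/2) = (5, 2, 0.5)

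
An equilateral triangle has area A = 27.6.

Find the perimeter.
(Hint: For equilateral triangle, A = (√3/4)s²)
A = (√3/4)s²  →  s² = 4A/√3 = 4·27.6/√3 = 63.7395
s = 7.9837
Perimeter = 3s = 23.95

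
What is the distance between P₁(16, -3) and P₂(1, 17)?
Using the distance formula: d = sqrt((x₂-x₁)² + (y₂-y₁)²)
dx = 1 - 16 = -15
dy = 17 - (-3) = 20
d = sqrt((-15)² + 20²) = sqrt(225 + 400) = sqrt(625) = 25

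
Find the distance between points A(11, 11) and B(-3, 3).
Using the distance formula: d = sqrt((x₂-x₁)² + (y₂-y₁)²)
dx = (-3) - 11 = -14
dy = 3 - 11 = -8
d = sqrt((-14)² + (-8)²) = sqrt(196 + 64) = sqrt(260) = 16.12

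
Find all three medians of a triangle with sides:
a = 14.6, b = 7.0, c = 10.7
Using m_x = ½√(2y² + 2z² - x²):
m_a = ½√(2·7.0² + 2·10.7² - 14.6²) = ½√113.82 = 5.334
m_b = ½√(2·14.6² + 2·10.7² - 7.0²) = ½√606.3 = 12.31
m_c = ½√(2·14.6² + 2·7.0² - 10.7²) = ½√409.83 = 10.12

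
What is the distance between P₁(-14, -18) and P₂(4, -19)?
Using the distance formula: d = sqrt((x₂-x₁)² + (y₂-y₁)²)
dx = 4 - (-14) = 18
dy = (-19) - (-18) = -1
d = sqrt(18² + (-1)²) = sqrt(324 + 1) = sqrt(325) = 18.03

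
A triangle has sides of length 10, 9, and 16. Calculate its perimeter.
Perimeter = sum of all sides
Perimeter = 10 + 9 + 16
Perimeter = 35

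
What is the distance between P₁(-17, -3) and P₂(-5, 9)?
Using the distance formula: d = sqrt((x₂-x₁)² + (y₂-y₁)²)
dx = (-5) - (-17) = 12
dy = 9 - (-3) = 12
d = sqrt(12² + 12²) = sqrt(144 + 144) = sqrt(288) = 16.97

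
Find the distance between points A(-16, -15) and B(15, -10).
Using the distance formula: d = sqrt((x₂-x₁)² + (y₂-y₁)²)
dx = 15 - (-16) = 31
dy = (-10) - (-15) = 5
d = sqrt(31² + 5²) = sqrt(961 + 25) = sqrt(986) = 31.40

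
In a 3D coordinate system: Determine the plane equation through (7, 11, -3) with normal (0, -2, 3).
d = n·P = (0)(7) + (-2)(11) + (3)(-3) = -31
Plane: -2y + 3z = -31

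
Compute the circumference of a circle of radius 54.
Circumference = 2 * pi * r
Circumference = 2 * pi * 54
Circumference = 339.29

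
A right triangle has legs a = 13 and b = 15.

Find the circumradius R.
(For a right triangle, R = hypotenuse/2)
Hypotenuse c = √(13² + 15²) = √394 = 19.8494
R = c/2 = 9.925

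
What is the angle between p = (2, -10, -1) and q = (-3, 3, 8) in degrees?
p·q = -44, |p|² = 105, |q|² = 82
cos θ = -44/√8610 ≈ -0.4742
θ ≈ 118.3°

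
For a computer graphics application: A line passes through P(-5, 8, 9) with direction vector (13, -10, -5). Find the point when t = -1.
P(-1) = (-5 + 13(-1), 8 + (-10)(-1), 9 + (-5)(-1)) = (-18, 18, 14)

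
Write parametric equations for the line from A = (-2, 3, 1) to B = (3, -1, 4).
Direction vector d = B - A = (5, -4, 3)
x = -2 + 5t, y = 3 - 4t, z = 1 + 3t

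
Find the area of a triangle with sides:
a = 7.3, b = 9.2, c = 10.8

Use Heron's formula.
s = (a+b+c)/2 = (7.3+9.2+10.8)/2 = 13.65
A = √(s(s-a)(s-b)(s-c)) = √(13.65·6.35·4.45·2.85)
A = √1099.29 = 33.16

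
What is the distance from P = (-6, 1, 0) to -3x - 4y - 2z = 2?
d = |(-3)(-6) + (-4)(1) + (-2)(0) - (2)| / √((-3)² + (-4)² + (-2)²) = 12/√29 = 2.228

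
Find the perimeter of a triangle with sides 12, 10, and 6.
Perimeter = sum of all sides
Perimeter = 12 + 10 + 6
Perimeter = 28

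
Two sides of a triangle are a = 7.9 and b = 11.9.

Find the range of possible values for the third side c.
By the triangle inequality: |a - b| < c < a + b
|7.9 - 11.9| < c < 7.9 + 11.9
4 < c < 19.8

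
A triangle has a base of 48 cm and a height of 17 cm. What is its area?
Area = (1/2) * base * height
Area = (1/2) * 48 * 17
Area = 408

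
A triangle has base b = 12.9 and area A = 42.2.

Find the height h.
A = ½bh  →  h = 2A/b
h = 2·42.2/12.9 = 6.543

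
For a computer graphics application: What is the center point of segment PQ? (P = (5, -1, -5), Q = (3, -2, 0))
Midpoint = ((5+3)/2, (-1-2)/2, (-5+0)/2) = (4, -1.5, -2.5)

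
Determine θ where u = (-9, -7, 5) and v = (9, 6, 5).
u·v = -98, |u|² = 155, |v|² = 142
cos θ = -98/√22010 ≈ -0.6606
θ ≈ 131.3°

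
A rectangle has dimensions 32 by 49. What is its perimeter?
Perimeter = 2 * (length + width)
Perimeter = 2 * (32 + 49)
Perimeter = 2 * 81
Perimeter = 162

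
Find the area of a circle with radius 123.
Area = pi * r²
Area = pi * 123²
Area = pi * 15129
Area = 47529.16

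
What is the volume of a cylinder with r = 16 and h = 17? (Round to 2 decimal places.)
Volume = pi * r² * h
Volume = pi * 16² * 17
Volume = pi * 256 * 17
Volume = pi * 4352
Volume = 13672.21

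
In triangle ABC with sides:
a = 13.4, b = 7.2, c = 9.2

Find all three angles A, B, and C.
By the law of cosines:
cos(A) = (b² + c² - a²)/(2bc) = -0.325181  →  A = 109°
cos(B) = (a² + c² - b²)/(2ac) = 0.861291  →  B = 30.54°
cos(C) = (a² + b² - c²)/(2ab) = 0.760572  →  C = 40.49°
Check: A + B + C = 180.0° ✓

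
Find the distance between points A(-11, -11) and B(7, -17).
Using the distance formula: d = sqrt((x₂-x₁)² + (y₂-y₁)²)
dx = 7 - (-11) = 18
dy = (-17) - (-11) = -6
d = sqrt(18² + (-6)²) = sqrt(324 + 36) = sqrt(360) = 18.97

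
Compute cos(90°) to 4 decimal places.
cos(90 degrees) = 0
Decimal approximation: 0.0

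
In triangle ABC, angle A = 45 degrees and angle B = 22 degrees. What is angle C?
Sum of angles in a triangle = 180 degrees
Third angle = 180 - 45 - 22
Third angle = 113 degrees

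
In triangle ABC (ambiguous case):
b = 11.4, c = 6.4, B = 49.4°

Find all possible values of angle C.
sin(C)/c = sin(B)/b  →  sin(C) = c·sin(B)/b = 6.4·sin(49.4°)/11.4 = 0.426258
C₁ = arcsin(0.426258) = 25.23°,  C₂ = 180° - C₁ = 154.77°
Check C₂: A = 180° - 49.4° - 154.77° = -24.17° ≤ 0, rejected
C = 25.23° (one solution)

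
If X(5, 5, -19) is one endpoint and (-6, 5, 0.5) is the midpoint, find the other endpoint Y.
Y = (2×(-6) - 5, 2×5 - 5, 2×0.5 - (-19)) = (-17, 5, 20)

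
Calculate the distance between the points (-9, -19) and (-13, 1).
Using the distance formula: d = sqrt((x₂-x₁)² + (y₂-y₁)²)
dx = (-13) - (-9) = -4
dy = 1 - (-19) = 20
d = sqrt((-4)² + 20²) = sqrt(16 + 400) = sqrt(416) = 20.40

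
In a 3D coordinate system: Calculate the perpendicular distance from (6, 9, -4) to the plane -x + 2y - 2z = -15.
d = |(-1)(6) + 2(9) + (-2)(-4) - (-15)| / √((-1)² + 2² + (-2)²) = 35/√9 = 11.67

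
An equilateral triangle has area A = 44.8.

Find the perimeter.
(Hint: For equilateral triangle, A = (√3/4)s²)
A = (√3/4)s²  →  s² = 4A/√3 = 4·44.8/√3 = 103.461
s = 10.1716
Perimeter = 3s = 30.51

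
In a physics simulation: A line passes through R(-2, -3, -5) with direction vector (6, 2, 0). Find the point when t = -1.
P(-1) = (-2 + 6(-1), -3 + 2(-1), -5 + 0(-1)) = (-8, -5, -5)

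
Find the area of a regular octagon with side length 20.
For a regular 8-gon with side length s = 20:
Apothem a = s / (2*tan(pi/8)) = 20 / (2*tan(pi/8)) ≈ 24.1421
Perimeter P = 8 * 20 = 160
Area = (1/2) * P * a = (1/2) * 160 * 24.1421 = 1931.37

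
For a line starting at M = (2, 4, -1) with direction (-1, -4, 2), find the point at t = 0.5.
P(0.5) = (2 + (-1)(0.5), 4 + (-4)(0.5), -1 + 2(0.5)) = (1.5, 2, 0)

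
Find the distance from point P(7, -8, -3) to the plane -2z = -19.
d = |0(7) + 0(-8) + (-2)(-3) - (-19)| / √(0² + 0² + (-2)²) = 25/√4 = 12.5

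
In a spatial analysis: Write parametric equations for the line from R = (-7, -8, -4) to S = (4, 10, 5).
Direction vector d = S - R = (11, 18, 9)
x = -7 + 11t, y = -8 + 18t, z = -4 + 9t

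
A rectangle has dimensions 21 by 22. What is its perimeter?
Perimeter = 2 * (length + width)
Perimeter = 2 * (21 + 22)
Perimeter = 2 * 43
Perimeter = 86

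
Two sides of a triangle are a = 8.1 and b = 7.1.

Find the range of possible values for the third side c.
By the triangle inequality: |a - b| < c < a + b
|8.1 - 7.1| < c < 8.1 + 7.1
1 < c < 15.2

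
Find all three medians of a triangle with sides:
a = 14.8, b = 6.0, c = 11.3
Using m_x = ½√(2y² + 2z² - x²):
m_a = ½√(2·6.0² + 2·11.3² - 14.8²) = ½√108.34 = 5.204
m_b = ½√(2·14.8² + 2·11.3² - 6.0²) = ½√657.46 = 12.82
m_c = ½√(2·14.8² + 2·6.0² - 11.3²) = ½√382.39 = 9.777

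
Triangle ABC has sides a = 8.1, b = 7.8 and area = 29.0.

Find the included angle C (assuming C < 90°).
Area = ½ab·sin(C)  →  sin(C) = 2·Area/(ab)
sin(C) = 2·29.0/(8.1·7.8) = 0.918012
C = arcsin(0.918012) = 66.64°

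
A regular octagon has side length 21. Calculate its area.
For a regular 8-gon with side length s = 21:
Apothem a = s / (2*tan(pi/8)) = 21 / (2*tan(pi/8)) ≈ 25.34924
Perimeter P = 8 * 21 = 168
Area = (1/2) * P * a = (1/2) * 168 * 25.34924 = 2129.34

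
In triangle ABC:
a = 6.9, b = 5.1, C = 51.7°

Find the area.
Using A = ½ab·sin(C):
A = ½·6.9·5.1·sin(51.7°) = ½·35.19·0.784776 = 13.81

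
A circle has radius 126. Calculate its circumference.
Circumference = 2 * pi * r
Circumference = 2 * pi * 126
Circumference = 791.68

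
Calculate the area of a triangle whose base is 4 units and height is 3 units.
Area = (1/2) * base * height
Area = (1/2) * 4 * 3
Area = 6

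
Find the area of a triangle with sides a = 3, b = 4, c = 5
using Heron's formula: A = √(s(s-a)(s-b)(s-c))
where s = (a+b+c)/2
s = (3+4+5)/2 = 6
A = √(6·3·2·1) = √36 = 6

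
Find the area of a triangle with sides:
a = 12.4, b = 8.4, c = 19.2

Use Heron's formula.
s = (a+b+c)/2 = (12.4+8.4+19.2)/2 = 20
A = √(s(s-a)(s-b)(s-c)) = √(20·7.6·11.6·0.8)
A = √1410.56 = 37.56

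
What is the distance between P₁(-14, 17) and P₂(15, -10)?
Using the distance formula: d = sqrt((x₂-x₁)² + (y₂-y₁)²)
dx = 15 - (-14) = 29
dy = (-10) - 17 = -27
d = sqrt(29² + (-27)²) = sqrt(841 + 729) = sqrt(1570) = 39.62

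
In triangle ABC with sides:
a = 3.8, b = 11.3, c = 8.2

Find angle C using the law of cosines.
cos(C) = (a² + b² - c²)/(2ab)
cos(C) = (3.8² + 11.3² - 8.2²)/(2·3.8·11.3) = 74.89/85.88 = 0.872031
C = arccos(0.872031) = 29.3°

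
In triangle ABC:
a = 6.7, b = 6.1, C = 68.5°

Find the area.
Using A = ½ab·sin(C):
A = ½·6.7·6.1·sin(68.5°) = ½·40.87·0.930418 = 19.01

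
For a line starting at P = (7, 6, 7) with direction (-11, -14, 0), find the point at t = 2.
P(2) = (7 + (-11)(2), 6 + (-14)(2), 7 + 0(2)) = (-15, -22, 7)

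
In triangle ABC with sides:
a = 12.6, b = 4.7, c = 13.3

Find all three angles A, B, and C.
By the law of cosines:
cos(A) = (b² + c² - a²)/(2bc) = 0.321709  →  A = 71.23°
cos(B) = (a² + c² - b²)/(2ac) = 0.935553  →  B = 20.68°
cos(C) = (a² + b² - c²)/(2ab) = 0.033435  →  C = 88.08°
Check: A + B + C = 180.0° ✓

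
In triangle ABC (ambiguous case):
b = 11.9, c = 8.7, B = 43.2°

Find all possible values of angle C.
sin(C)/c = sin(B)/b  →  sin(C) = c·sin(B)/b = 8.7·sin(43.2°)/11.9 = 0.500467
C₁ = arcsin(0.500467) = 30.03°,  C₂ = 180° - C₁ = 149.97°
Check C₂: A = 180° - 43.2° - 149.97° = -13.17° ≤ 0, rejected
C = 30.03° (one solution)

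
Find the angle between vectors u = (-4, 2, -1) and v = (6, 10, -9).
u·v = 5, |u|² = 21, |v|² = 217
cos θ = 5/√4557 ≈ 0.07407
θ ≈ 85.75°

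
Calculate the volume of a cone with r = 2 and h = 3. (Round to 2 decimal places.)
Volume = (1/3) * pi * r² * h
Volume = (1/3) * pi * 2² * 3
Volume = (1/3) * pi * 4 * 3
Volume = (1/3) * pi * 12
Volume = 12.57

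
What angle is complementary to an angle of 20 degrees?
Complementary angles sum to 90 degrees.
Other angle = 90 - 20
Other angle = 70 degrees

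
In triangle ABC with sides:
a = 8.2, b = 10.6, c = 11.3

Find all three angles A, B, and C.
By the law of cosines:
cos(A) = (b² + c² - a²)/(2bc) = 0.721364  →  A = 43.83°
cos(B) = (a² + c² - b²)/(2ac) = 0.445554  →  B = 63.54°
cos(C) = (a² + b² - c²)/(2ab) = 0.298608  →  C = 72.63°
Check: A + B + C = 180.0° ✓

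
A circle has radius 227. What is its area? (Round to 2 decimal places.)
Area = pi * r²
Area = pi * 227²
Area = pi * 51529
Area = 161883.13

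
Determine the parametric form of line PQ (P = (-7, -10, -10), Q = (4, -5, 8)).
Direction vector d = Q - P = (11, 5, 18)
x = -7 + 11t, y = -10 + 5t, z = -10 + 18t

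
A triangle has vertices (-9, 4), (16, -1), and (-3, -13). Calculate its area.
Using the coordinate formula: Area = (1/2)|x₁(y₂-y₃) + x₂(y₃-y₁) + x₃(y₁-y₂)|
Area = (1/2)|(-9)((-1)-(-13)) + 16((-13)-4) + (-3)(4-(-1))|
Area = (1/2)|(-9)*12 + 16*(-17) + (-3)*5|
Area = (1/2)|(-108) + (-272) + (-15)|
Area = (1/2)*395 = 197.50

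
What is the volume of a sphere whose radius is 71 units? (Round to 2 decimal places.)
Volume = (4/3) * pi * r³
Volume = (4/3) * pi * 71³
Volume = (4/3) * pi * 357911
Volume = 1499214.09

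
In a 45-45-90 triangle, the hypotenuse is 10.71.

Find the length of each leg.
In a 45-45-90 triangle, hypotenuse = leg·√2  →  leg = hypotenuse/√2
leg = 10.71/√2 = 7.573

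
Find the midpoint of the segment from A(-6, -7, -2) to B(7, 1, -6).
Midpoint = ((-6+7)/2, (-7+1)/2, (-2-6)/2) = (0.5, -3, -4)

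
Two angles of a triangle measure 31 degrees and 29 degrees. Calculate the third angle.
Sum of angles in a triangle = 180 degrees
Third angle = 180 - 31 - 29
Third angle = 120 degrees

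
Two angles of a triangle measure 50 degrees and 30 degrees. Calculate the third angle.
Sum of angles in a triangle = 180 degrees
Third angle = 180 - 50 - 30
Third angle = 100 degrees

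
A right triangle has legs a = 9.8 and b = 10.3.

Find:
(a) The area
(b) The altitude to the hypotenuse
(a) Area = ½ab = ½·9.8·10.3 = 50.47
(b) Hypotenuse c = √(9.8² + 10.3²) = √202.13 = 14.2172
    Area = ½·c·h_c  →  h_c = 2·Area/c = 2·50.47/14.2172 = 7.1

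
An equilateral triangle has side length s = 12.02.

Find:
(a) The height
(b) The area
(a) Height h = s·√3/2 = 12.02·√3/2 = 10.41
(b) Area = (√3/4)·s² = (√3/4)·12.02² = (√3/4)·144.48 = 62.56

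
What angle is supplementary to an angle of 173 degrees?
Supplementary angles sum to 180 degrees.
Other angle = 180 - 173
Other angle = 7 degrees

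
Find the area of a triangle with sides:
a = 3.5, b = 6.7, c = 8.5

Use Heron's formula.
s = (a+b+c)/2 = (3.5+6.7+8.5)/2 = 9.35
A = √(s(s-a)(s-b)(s-c)) = √(9.35·5.85·2.65·0.85)
A = √123.206 = 11.1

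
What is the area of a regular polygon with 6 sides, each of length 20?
For a regular 6-gon with side length s = 20:
Apothem a = s / (2*tan(pi/6)) = 20 / (2*tan(pi/6)) ≈ 17.3205
Perimeter P = 6 * 20 = 120
Area = (1/2) * P * a = (1/2) * 120 * 17.3205 = 1039.23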